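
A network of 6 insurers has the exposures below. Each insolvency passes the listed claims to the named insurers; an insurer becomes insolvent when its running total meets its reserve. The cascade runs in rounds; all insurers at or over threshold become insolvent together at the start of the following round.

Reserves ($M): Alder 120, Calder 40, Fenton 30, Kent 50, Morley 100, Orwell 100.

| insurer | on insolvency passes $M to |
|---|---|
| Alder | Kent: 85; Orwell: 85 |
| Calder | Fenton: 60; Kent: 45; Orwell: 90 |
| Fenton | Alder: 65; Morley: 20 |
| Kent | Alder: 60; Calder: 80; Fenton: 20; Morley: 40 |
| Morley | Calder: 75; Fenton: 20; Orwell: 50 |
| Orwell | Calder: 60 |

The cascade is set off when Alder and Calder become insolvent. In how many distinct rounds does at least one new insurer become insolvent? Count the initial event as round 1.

Round 1 — Alder, Calder become insolvent (initial).
  Fenton: +60 → 60 ≥ 30
  Kent: +85+45 → 130 ≥ 50
  Orwell: +85+90 → 175 ≥ 100
Round 2 — Fenton, Kent, Orwell become insolvent.
  Morley: +20+40 → 60 < 100
No further insolvencies.

2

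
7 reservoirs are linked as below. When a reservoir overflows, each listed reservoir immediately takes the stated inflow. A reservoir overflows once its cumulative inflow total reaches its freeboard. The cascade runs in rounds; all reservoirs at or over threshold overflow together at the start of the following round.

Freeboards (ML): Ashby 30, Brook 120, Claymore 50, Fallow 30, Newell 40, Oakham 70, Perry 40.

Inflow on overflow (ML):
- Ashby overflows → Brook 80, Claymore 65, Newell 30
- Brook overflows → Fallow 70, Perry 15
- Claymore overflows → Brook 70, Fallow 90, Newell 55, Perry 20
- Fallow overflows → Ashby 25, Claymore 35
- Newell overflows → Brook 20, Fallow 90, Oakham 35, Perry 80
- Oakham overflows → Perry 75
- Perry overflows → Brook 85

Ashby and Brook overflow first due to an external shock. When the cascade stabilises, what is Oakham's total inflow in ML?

Round 1 — Ashby, Brook overflow (initial).
  Claymore: +65 → 65 ≥ 50
  Fallow: +70 → 70 ≥ 30
  Newell: +30 → 30 < 40
  Perry: +15 → 15 < 40
Round 2 — Claymore, Fallow overflow.
  Newell: +55 → 85 ≥ 40
  Perry: +20 → 35 < 40
Round 3 — Newell overflows.
  Oakham: +35 → 35 < 70
  Perry: +80 → 115 ≥ 40
Round 4 — Perry overflows.
No further overflows.

35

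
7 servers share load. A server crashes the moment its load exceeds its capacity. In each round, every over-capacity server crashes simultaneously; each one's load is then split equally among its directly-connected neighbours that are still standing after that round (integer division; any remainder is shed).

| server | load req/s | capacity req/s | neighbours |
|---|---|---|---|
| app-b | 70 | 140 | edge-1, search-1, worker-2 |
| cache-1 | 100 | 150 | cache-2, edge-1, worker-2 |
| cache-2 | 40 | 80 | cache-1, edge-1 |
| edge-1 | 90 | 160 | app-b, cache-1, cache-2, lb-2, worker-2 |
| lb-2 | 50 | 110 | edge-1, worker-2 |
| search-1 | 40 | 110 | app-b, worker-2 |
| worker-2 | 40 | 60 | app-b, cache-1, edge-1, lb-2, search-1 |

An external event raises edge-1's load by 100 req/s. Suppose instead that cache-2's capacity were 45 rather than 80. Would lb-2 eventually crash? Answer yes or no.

With cache-2's capacity at 45:
Round 1 — edge-1 at 190 > 160. edge-1 crashes.
  edge-1 sheds 190 req/s to app-b, cache-1, cache-2, lb-2, worker-2: 38 each.
    app-b: 70+38 = 108 ≤ 140
    cache-1: 100+38 = 138 ≤ 150
    cache-2: 40+38 = 78 > 45
    lb-2: 50+38 = 88 ≤ 110
    worker-2: 40+38 = 78 > 60
Round 2 — cache-2, worker-2 crash.
  cache-2 sheds 78 req/s to cache-1: 78 each.
    cache-1: 138+78 = 216 > 150
  worker-2 sheds 78 req/s to app-b, cache-1, lb-2, search-1: 19 each (2 lost).
    app-b: 108+19 = 127 ≤ 140
    cache-1: 216+19 = 235 > 150
    lb-2: 88+19 = 107 ≤ 110
    search-1: 40+19 = 59 ≤ 110
Round 3 — cache-1 crashes.
  cache-1 sheds 235 req/s: no online neighbours, lost.
No further crashes.

no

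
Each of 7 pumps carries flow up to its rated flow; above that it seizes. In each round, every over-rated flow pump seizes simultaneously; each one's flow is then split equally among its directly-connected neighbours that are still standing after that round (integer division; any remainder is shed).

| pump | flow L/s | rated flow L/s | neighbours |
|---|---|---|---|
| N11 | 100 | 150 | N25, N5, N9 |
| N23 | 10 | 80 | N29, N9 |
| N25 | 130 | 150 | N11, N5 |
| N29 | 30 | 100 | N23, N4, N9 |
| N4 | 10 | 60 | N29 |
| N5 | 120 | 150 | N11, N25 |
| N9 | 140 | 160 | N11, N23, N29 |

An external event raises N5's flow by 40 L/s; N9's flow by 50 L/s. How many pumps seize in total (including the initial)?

Round 1 — N5 at 160 > 150; N9 at 190 > 160. N5, N9 seize.
  N5 sheds 160 L/s to N11, N25: 80 each.
    N11: 100+80 = 180 > 150
    N25: 130+80 = 210 > 150
  N9 sheds 190 L/s to N11, N23, N29: 63 each (1 lost).
    N11: 180+63 = 243 > 150
    N23: 10+63 = 73 ≤ 80
    N29: 30+63 = 93 ≤ 100
Round 2 — N11, N25 seize.
  N11 sheds 243 L/s: no online neighbours, lost.
  N25 sheds 210 L/s: no online neighbours, lost.
No further seizures.

4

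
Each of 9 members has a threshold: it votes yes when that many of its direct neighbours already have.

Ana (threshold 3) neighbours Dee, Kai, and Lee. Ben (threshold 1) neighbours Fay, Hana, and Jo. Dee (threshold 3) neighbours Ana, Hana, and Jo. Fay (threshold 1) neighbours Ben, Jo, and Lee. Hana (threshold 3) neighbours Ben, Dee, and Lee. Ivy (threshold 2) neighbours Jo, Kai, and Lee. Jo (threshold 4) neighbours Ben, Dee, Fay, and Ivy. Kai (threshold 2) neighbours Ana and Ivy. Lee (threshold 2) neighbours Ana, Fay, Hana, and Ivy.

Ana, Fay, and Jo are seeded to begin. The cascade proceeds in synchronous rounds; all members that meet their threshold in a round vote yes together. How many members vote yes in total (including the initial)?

Round 1 — Ana, Fay, Jo vote yes (initial).
Round 2 — checking thresholds:
  Ben: 2 of 3 neighbours ≥ 1, votes yes.
  Dee: 2 of 3 neighbours < 3, below threshold.
  Ivy: 1 of 3 neighbours < 2, below threshold.
  Kai: 1 of 2 neighbours < 2, below threshold.
  Lee: 2 of 4 neighbours ≥ 2, votes yes.
Round 3 — checking thresholds:
  Dee: 2 of 3 neighbours < 3, below threshold.
  Hana: 2 of 3 neighbours < 3, below threshold.
  Ivy: 2 of 3 neighbours ≥ 2, votes yes.
  Kai: 1 of 2 neighbours < 2, below threshold.
Round 4 — checking thresholds:
  Dee: 2 of 3 neighbours < 3, below threshold.
  Hana: 2 of 3 neighbours < 3, below threshold.
  Kai: 2 of 2 neighbours ≥ 2, votes yes.
Round 5 — no new yes votes; cascade stops.

7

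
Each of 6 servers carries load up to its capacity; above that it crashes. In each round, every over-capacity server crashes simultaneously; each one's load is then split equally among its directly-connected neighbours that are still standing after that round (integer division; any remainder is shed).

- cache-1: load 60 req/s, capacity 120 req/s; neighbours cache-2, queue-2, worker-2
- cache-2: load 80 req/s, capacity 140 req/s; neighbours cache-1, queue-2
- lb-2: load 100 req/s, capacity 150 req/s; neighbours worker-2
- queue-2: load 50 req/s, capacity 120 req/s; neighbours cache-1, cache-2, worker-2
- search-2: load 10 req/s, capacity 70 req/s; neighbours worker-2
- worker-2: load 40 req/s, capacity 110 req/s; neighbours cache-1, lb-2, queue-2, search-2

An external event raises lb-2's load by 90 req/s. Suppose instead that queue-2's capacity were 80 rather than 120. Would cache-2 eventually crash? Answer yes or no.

yes

With queue-2's capacity at 80:
Round 1 — lb-2 at 190 > 150. lb-2 crashes.
  lb-2 sheds 190 req/s to worker-2: 190 each.
    worker-2: 40+190 = 230 > 110
Round 2 — worker-2 crashes.
  worker-2 sheds 230 req/s to cache-1, queue-2, search-2: 76 each (2 lost).
    cache-1: 60+76 = 136 > 120
    queue-2: 50+76 = 126 > 80
    search-2: 10+76 = 86 > 70
Round 3 — cache-1, queue-2, search-2 crash.
  cache-1 sheds 136 req/s to cache-2: 136 each.
    cache-2: 80+136 = 216 > 140
  queue-2 sheds 126 req/s to cache-2: 126 each.
    cache-2: 216+126 = 342 > 140
  search-2 sheds 86 req/s: no online neighbours, lost.
Round 4 — cache-2 crashes.
  cache-2 sheds 342 req/s: no online neighbours, lost.
No further crashes.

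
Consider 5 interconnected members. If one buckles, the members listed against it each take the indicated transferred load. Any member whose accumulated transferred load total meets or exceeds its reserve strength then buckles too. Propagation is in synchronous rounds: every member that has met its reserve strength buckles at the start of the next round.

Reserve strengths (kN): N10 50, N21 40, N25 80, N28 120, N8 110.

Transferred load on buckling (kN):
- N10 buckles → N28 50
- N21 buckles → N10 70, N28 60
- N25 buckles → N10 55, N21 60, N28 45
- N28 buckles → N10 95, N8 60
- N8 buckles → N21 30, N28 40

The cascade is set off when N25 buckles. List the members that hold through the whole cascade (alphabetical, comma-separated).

Round 1 — N25 buckles (initial).
  N10: +55 → 55 ≥ 50
  N21: +60 → 60 ≥ 40
  N28: +45 → 45 < 120
Round 2 — N10, N21 buckle.
  N28: +50+60 → 155 ≥ 120
Round 3 — N28 buckles.
  N8: +60 → 60 < 110
No further bucklings.

N8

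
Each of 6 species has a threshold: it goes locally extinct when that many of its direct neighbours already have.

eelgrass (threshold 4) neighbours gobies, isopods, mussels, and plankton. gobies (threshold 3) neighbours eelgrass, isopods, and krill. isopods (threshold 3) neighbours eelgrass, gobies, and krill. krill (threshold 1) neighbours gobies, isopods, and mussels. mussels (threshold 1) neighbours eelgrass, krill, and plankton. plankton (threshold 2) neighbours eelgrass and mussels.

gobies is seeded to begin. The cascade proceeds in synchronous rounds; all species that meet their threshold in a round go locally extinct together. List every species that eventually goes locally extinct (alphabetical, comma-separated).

Round 1 — gobies goes locally extinct (initial).
Round 2 — checking thresholds:
  eelgrass: 1 of 4 neighbours < 4, below threshold.
  isopods: 1 of 3 neighbours < 3, below threshold.
  krill: 1 of 3 neighbours ≥ 1, goes locally extinct.
Round 3 — checking thresholds:
  eelgrass: 1 of 4 neighbours < 4, below threshold.
  isopods: 2 of 3 neighbours < 3, below threshold.
  mussels: 1 of 3 neighbours ≥ 1, goes locally extinct.
Round 4 — no new extinctions; cascade stops.

gobies, krill, mussels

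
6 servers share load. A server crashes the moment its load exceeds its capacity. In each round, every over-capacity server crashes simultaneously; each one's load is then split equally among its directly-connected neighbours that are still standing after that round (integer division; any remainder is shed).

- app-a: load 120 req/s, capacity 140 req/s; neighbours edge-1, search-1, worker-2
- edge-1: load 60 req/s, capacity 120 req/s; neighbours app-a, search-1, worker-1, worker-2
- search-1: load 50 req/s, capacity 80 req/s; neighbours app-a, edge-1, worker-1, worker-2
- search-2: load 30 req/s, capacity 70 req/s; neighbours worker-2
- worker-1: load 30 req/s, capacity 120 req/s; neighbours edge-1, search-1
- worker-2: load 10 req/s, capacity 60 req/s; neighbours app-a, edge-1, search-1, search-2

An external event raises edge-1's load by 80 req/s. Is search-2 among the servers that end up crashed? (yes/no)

yes

Round 1 — edge-1 at 140 > 120. edge-1 crashes.
  edge-1 sheds 140 req/s to app-a, search-1, worker-1, worker-2: 35 each.
    app-a: 120+35 = 155 > 140
    search-1: 50+35 = 85 > 80
    worker-1: 30+35 = 65 ≤ 120
    worker-2: 10+35 = 45 ≤ 60
Round 2 — app-a, search-1 crash.
  app-a sheds 155 req/s to worker-2: 155 each.
    worker-2: 45+155 = 200 > 60
  search-1 sheds 85 req/s to worker-1, worker-2: 42 each (1 lost).
    worker-1: 65+42 = 107 ≤ 120
    worker-2: 200+42 = 242 > 60
Round 3 — worker-2 crashes.
  worker-2 sheds 242 req/s to search-2: 242 each.
    search-2: 30+242 = 272 > 70
Round 4 — search-2 crashes.
  search-2 sheds 272 req/s: no online neighbours, lost.
No further crashes.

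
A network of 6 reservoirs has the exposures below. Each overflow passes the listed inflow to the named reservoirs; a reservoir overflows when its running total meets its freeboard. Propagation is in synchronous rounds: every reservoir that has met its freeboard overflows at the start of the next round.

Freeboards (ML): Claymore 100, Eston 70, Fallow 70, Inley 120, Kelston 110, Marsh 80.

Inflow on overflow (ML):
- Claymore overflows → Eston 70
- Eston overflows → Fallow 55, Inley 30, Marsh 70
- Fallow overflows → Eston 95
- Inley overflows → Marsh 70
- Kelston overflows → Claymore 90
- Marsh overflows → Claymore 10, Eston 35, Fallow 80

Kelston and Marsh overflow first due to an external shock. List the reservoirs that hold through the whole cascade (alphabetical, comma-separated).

Inley

Round 1 — Kelston, Marsh overflow (initial).
  Claymore: +90+10 → 100 ≥ 100
  Eston: +35 → 35 < 70
  Fallow: +80 → 80 ≥ 70
Round 2 — Claymore, Fallow overflow.
  Eston: +70+95 → 200 ≥ 70
Round 3 — Eston overflows.
  Inley: +30 → 30 < 120
No further overflows.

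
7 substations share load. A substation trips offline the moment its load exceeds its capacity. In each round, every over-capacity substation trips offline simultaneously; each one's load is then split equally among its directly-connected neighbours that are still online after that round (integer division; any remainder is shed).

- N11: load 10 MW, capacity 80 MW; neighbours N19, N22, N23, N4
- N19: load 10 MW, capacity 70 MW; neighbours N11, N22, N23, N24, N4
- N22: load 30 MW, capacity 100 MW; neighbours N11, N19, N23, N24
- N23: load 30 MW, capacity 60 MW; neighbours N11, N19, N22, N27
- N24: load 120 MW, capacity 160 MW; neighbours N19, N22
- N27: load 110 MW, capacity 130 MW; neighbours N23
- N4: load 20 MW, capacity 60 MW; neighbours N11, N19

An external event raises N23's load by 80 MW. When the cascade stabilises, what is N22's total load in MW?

Round 1 — N23 at 110 > 60. N23 trips offline.
  N23 sheds 110 MW to N11, N19, N22, N27: 27 each (2 lost).
    N11: 10+27 = 37 ≤ 80
    N19: 10+27 = 37 ≤ 70
    N22: 30+27 = 57 ≤ 100
    N27: 110+27 = 137 > 130
Round 2 — N27 trips offline.
  N27 sheds 137 MW: no online neighbours, lost.
No further trips.

57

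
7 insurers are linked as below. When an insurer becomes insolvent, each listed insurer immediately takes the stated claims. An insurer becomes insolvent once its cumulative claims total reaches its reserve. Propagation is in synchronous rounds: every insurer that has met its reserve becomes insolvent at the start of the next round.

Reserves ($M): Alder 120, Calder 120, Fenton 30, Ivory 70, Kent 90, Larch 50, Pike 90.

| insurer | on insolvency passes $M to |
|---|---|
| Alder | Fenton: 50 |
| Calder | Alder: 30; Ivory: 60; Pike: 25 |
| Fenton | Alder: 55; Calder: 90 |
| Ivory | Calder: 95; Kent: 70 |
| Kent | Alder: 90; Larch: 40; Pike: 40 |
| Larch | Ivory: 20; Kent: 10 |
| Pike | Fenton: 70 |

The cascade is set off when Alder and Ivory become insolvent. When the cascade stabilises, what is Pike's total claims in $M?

Round 1 — Alder, Ivory become insolvent (initial).
  Calder: +95 → 95 < 120
  Fenton: +50 → 50 ≥ 30
  Kent: +70 → 70 < 90
Round 2 — Fenton becomes insolvent.
  Calder: +90 → 185 ≥ 120
Round 3 — Calder becomes insolvent.
  Pike: +25 → 25 < 90
No further insolvencies.

25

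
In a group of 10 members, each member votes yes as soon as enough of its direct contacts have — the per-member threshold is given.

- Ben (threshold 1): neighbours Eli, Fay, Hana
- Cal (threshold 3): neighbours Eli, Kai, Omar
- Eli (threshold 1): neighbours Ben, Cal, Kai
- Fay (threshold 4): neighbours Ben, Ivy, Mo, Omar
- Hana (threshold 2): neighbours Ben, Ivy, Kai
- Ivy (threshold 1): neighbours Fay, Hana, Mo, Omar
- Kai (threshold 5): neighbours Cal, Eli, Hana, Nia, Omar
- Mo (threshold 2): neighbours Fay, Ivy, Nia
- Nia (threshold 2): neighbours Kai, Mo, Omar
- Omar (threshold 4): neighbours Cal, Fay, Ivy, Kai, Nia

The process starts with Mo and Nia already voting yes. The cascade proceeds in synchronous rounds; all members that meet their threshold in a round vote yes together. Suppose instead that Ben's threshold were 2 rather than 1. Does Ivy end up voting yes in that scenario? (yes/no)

yes

With Ben's threshold at 2:
Round 1 — Mo, Nia vote yes (initial).
Round 2 — checking thresholds:
  Fay: 1 of 4 neighbours < 4, not yet.
  Ivy: 1 of 4 neighbours ≥ 1, votes yes.
  Kai: 1 of 5 neighbours < 5, not yet.
  Omar: 1 of 5 neighbours < 4, not yet.
Round 3 — no new yes votes; cascade stops.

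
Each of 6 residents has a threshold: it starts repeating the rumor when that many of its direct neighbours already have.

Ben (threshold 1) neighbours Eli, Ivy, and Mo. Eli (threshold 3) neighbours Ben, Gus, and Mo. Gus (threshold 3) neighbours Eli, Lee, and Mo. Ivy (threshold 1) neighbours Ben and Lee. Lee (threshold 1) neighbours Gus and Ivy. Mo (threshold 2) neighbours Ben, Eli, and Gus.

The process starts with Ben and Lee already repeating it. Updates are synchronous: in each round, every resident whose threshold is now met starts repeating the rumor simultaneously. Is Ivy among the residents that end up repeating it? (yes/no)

yes

Round 1 — Ben, Lee start repeating the rumor (initial).
Round 2 — checking thresholds:
  Eli: 1 of 3 neighbours < 3, holds.
  Gus: 1 of 3 neighbours < 3, holds.
  Ivy: 2 of 2 neighbours ≥ 1, starts repeating the rumor.
  Mo: 1 of 3 neighbours < 2, holds.
Round 3 — no new spreads; cascade stops.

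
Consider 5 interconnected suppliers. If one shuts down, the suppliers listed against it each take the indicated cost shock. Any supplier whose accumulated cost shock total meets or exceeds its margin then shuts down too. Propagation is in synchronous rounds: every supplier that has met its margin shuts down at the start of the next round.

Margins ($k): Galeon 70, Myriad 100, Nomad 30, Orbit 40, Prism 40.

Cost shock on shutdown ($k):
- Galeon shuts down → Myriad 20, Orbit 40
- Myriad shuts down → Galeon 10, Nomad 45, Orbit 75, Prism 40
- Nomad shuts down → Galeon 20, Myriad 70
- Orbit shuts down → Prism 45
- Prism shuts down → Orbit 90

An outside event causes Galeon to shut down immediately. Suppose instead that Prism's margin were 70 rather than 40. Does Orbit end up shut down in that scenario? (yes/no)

yes

With Prism's margin at 70:
Round 1 — Galeon shuts down (initial).
  Myriad: +20 → 20 < 100
  Orbit: +40 → 40 ≥ 40
Round 2 — Orbit shuts down.
  Prism: +45 → 45 < 70
No further shutdowns.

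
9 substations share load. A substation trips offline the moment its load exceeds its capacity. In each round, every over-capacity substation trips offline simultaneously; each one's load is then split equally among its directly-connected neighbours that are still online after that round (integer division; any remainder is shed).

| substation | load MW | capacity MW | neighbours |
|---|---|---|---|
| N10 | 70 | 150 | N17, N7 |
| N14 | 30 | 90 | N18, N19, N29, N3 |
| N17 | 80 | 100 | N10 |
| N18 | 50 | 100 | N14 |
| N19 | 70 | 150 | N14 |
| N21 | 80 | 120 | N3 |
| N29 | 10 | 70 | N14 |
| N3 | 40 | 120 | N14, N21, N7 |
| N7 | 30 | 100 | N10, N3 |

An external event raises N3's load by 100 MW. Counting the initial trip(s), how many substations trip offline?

2

Round 1 — N3 at 140 > 120. N3 trips offline.
  N3 sheds 140 MW to N14, N21, N7: 46 each (2 lost).
    N14: 30+46 = 76 ≤ 90
    N21: 80+46 = 126 > 120
    N7: 30+46 = 76 ≤ 100
Round 2 — N21 trips offline.
  N21 sheds 126 MW: no online neighbours, lost.
No further trips.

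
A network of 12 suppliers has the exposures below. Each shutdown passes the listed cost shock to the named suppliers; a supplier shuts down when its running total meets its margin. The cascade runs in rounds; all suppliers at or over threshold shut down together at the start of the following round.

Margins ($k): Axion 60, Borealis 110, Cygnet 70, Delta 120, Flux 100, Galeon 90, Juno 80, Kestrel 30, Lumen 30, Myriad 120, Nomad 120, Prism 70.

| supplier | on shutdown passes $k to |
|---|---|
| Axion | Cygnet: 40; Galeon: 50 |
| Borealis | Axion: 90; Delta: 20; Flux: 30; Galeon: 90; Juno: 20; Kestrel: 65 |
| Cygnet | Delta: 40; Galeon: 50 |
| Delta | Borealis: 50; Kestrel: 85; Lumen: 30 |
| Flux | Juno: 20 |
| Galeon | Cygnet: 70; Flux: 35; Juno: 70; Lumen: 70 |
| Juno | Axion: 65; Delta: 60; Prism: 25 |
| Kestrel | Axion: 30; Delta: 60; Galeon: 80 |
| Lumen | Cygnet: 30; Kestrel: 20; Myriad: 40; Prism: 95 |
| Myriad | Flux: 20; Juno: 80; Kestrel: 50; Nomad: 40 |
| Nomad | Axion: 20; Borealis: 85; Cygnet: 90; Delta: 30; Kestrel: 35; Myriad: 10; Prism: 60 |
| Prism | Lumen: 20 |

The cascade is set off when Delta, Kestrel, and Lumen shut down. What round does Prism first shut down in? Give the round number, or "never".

2

Round 1 — Delta, Kestrel, Lumen shut down (initial).
  Axion: +30 → 30 < 60
  Borealis: +50 → 50 < 110
  Cygnet: +30 → 30 < 70
  Galeon: +80 → 80 < 90
  Myriad: +40 → 40 < 120
  Prism: +95 → 95 ≥ 70
Round 2 — Prism shuts down.
No further shutdowns.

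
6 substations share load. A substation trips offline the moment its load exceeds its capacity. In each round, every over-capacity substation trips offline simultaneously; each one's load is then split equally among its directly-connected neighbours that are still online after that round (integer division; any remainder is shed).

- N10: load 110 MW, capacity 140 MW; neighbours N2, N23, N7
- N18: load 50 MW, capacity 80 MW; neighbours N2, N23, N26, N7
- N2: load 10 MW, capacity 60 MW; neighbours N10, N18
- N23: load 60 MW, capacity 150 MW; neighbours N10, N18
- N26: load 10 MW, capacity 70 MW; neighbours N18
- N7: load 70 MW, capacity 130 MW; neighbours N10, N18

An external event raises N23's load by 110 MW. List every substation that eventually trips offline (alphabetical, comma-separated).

N10, N18, N2, N23, N7

Round 1 — N23 at 170 > 150. N23 trips offline.
  N23 sheds 170 MW to N10, N18: 85 each.
    N10: 110+85 = 195 > 140
    N18: 50+85 = 135 > 80
Round 2 — N10, N18 trip offline.
  N10 sheds 195 MW to N2, N7: 97 each (1 lost).
    N2: 10+97 = 107 > 60
    N7: 70+97 = 167 > 130
  N18 sheds 135 MW to N2, N26, N7: 45 each.
    N2: 107+45 = 152 > 60
    N26: 10+45 = 55 ≤ 70
    N7: 167+45 = 212 > 130
Round 3 — N2, N7 trip offline.
  N2 sheds 152 MW: no online neighbours, lost.
  N7 sheds 212 MW: no online neighbours, lost.
No further trips.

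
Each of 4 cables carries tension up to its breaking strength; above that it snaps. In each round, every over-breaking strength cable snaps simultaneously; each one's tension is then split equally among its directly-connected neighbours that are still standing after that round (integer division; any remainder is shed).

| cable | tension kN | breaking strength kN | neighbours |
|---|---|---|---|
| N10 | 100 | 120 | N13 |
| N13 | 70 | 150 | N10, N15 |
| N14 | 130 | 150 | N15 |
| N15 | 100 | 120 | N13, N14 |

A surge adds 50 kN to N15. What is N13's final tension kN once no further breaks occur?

Round 1 — N15 at 150 > 120. N15 snaps.
  N15 sheds 150 kN to N13, N14: 75 each.
    N13: 70+75 = 145 ≤ 150
    N14: 130+75 = 205 > 150
Round 2 — N14 snaps.
  N14 sheds 205 kN: no online neighbours, lost.
No further breaks.

145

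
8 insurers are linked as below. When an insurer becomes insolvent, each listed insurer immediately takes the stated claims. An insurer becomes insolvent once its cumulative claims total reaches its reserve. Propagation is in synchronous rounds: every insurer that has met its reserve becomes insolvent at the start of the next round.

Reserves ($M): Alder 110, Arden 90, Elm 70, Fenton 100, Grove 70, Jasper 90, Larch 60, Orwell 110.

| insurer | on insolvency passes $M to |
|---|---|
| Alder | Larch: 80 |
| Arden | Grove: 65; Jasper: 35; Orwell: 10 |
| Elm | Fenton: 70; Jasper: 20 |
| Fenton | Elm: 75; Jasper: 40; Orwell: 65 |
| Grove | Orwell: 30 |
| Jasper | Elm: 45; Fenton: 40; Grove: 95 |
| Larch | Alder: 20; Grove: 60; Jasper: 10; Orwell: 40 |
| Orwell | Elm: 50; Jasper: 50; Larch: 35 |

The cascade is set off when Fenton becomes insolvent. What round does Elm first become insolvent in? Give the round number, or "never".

2

Round 1 — Fenton becomes insolvent (initial).
  Elm: +75 → 75 ≥ 70
  Jasper: +40 → 40 < 90
  Orwell: +65 → 65 < 110
Round 2 — Elm becomes insolvent.
  Jasper: +20 → 60 < 90
No further insolvencies.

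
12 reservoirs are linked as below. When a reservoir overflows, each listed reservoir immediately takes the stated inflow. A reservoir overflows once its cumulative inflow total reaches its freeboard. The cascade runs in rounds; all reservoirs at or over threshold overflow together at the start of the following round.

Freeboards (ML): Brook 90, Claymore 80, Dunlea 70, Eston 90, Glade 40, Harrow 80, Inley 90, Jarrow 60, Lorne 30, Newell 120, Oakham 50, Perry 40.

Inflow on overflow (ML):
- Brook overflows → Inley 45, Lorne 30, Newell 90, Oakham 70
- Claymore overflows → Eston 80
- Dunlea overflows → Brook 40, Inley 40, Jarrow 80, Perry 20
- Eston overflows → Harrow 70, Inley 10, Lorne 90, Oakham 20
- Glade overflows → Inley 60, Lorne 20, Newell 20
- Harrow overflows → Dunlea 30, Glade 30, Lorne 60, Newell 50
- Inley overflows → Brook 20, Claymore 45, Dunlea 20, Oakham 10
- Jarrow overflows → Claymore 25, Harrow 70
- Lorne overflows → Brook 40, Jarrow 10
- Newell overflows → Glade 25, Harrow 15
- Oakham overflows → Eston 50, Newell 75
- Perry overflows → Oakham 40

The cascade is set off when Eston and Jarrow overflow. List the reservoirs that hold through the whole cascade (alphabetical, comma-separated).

Brook, Claymore, Dunlea, Glade, Inley, Newell, Oakham, Perry

Round 1 — Eston, Jarrow overflow (initial).
  Claymore: +25 → 25 < 80
  Harrow: +70+70 → 140 ≥ 80
  Inley: +10 → 10 < 90
  Lorne: +90 → 90 ≥ 30
  Oakham: +20 → 20 < 50
Round 2 — Harrow, Lorne overflow.
  Brook: +40 → 40 < 90
  Dunlea: +30 → 30 < 70
  Glade: +30 → 30 < 40
  Newell: +50 → 50 < 120
No further overflows.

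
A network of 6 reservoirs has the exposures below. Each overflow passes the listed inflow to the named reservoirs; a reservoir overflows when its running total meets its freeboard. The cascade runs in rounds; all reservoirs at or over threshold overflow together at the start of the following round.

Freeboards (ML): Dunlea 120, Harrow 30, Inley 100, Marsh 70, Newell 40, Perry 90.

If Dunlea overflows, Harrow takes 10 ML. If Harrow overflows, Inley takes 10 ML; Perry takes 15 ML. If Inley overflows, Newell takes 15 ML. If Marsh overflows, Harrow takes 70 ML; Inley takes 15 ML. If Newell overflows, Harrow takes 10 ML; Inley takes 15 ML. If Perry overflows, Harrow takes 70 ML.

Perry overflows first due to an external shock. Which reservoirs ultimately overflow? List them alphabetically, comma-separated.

Round 1 — Perry overflows (initial).
  Harrow: +70 → 70 ≥ 30
Round 2 — Harrow overflows.
  Inley: +10 → 10 < 100
No further overflows.

Harrow, Perry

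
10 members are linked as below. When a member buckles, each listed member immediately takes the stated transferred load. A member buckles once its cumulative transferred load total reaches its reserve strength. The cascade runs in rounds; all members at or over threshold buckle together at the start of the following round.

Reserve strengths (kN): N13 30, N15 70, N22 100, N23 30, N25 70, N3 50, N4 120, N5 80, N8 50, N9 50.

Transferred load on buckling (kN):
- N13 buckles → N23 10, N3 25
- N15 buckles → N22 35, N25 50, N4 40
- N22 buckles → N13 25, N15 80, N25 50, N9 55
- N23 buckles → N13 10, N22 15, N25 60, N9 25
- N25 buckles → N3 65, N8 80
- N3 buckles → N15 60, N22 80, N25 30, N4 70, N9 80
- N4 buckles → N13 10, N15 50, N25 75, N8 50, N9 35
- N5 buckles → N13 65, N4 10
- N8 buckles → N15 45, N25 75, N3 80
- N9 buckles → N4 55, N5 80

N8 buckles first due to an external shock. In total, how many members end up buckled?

9

Round 1 — N8 buckles (initial).
  N15: +45 → 45 < 70
  N25: +75 → 75 ≥ 70
  N3: +80 → 80 ≥ 50
Round 2 — N25, N3 buckle.
  N15: +60 → 105 ≥ 70
  N22: +80 → 80 < 100
  N4: +70 → 70 < 120
  N9: +80 → 80 ≥ 50
Round 3 — N15, N9 buckle.
  N22: +35 → 115 ≥ 100
  N4: +40+55 → 165 ≥ 120
  N5: +80 → 80 ≥ 80
Round 4 — N22, N4, N5 buckle.
  N13: +25+10+65 → 100 ≥ 30
Round 5 — N13 buckles.
  N23: +10 → 10 < 30
No further bucklings.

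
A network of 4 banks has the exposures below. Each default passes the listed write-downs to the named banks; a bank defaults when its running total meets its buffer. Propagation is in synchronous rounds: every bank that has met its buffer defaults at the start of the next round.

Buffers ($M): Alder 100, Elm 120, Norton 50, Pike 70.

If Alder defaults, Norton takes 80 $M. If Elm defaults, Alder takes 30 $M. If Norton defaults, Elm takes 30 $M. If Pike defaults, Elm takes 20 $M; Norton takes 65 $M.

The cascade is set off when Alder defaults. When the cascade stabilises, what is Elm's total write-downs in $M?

30

Round 1 — Alder defaults (initial).
  Norton: +80 → 80 ≥ 50
Round 2 — Norton defaults.
  Elm: +30 → 30 < 120
No further defaults.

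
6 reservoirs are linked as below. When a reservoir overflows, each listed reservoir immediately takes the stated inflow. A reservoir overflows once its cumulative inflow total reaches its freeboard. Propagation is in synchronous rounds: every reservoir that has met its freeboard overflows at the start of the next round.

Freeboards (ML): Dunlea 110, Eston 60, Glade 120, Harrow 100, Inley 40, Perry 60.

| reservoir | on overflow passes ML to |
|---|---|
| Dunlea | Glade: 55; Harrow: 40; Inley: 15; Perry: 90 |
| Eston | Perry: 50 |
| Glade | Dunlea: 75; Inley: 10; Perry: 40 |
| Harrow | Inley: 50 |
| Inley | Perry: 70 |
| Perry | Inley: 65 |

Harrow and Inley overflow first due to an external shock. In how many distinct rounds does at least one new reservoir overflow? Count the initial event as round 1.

2

Round 1 — Harrow, Inley overflow (initial).
  Perry: +70 → 70 ≥ 60
Round 2 — Perry overflows.
No further overflows.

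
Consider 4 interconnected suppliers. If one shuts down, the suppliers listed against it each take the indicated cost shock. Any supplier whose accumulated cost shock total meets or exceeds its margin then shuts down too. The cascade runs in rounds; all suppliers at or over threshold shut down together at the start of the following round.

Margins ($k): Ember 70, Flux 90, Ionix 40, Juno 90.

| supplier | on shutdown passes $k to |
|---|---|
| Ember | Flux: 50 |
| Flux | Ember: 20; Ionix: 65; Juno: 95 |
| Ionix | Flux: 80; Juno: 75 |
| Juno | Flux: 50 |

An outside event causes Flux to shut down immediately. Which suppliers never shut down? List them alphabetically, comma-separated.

Round 1 — Flux shuts down (initial).
  Ember: +20 → 20 < 70
  Ionix: +65 → 65 ≥ 40
  Juno: +95 → 95 ≥ 90
Round 2 — Ionix, Juno shut down.
No further shutdowns.

Ember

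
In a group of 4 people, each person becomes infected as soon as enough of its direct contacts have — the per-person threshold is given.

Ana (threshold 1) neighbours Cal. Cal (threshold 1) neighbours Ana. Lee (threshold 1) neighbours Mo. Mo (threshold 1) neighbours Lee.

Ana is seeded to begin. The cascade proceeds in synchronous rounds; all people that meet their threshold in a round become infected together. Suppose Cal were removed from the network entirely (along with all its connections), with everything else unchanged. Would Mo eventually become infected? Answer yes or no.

no

With Cal removed:
Round 1 — Ana becomes infected (initial).
Round 2 — no new infections; cascade stops.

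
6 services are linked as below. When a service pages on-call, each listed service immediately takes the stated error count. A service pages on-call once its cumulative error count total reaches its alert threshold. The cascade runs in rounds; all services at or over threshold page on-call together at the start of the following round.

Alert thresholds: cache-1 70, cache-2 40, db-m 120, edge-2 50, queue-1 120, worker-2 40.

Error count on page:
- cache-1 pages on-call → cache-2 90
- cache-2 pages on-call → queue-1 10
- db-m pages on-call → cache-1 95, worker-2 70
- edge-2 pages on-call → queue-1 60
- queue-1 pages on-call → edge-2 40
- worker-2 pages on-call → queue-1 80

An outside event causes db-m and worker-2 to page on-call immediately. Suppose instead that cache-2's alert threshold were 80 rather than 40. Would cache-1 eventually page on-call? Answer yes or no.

With cache-2's alert threshold at 80:
Round 1 — db-m, worker-2 page on-call (initial).
  cache-1: +95 → 95 ≥ 70
  queue-1: +80 → 80 < 120
Round 2 — cache-1 pages on-call.
  cache-2: +90 → 90 ≥ 80
Round 3 — cache-2 pages on-call.
  queue-1: +10 → 90 < 120
No further pages.

yes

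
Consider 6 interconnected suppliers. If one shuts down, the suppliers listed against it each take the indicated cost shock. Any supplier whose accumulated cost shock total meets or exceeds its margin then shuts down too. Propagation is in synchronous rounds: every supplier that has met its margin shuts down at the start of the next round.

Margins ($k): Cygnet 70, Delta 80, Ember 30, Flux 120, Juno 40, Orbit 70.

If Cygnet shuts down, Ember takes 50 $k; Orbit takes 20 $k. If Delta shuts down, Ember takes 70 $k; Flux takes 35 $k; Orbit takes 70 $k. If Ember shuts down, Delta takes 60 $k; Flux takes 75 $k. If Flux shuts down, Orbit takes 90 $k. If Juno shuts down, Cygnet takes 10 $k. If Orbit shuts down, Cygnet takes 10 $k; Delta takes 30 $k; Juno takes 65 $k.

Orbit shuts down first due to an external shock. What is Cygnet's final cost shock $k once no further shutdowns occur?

20

Round 1 — Orbit shuts down (initial).
  Cygnet: +10 → 10 < 70
  Delta: +30 → 30 < 80
  Juno: +65 → 65 ≥ 40
Round 2 — Juno shuts down.
  Cygnet: +10 → 20 < 70
No further shutdowns.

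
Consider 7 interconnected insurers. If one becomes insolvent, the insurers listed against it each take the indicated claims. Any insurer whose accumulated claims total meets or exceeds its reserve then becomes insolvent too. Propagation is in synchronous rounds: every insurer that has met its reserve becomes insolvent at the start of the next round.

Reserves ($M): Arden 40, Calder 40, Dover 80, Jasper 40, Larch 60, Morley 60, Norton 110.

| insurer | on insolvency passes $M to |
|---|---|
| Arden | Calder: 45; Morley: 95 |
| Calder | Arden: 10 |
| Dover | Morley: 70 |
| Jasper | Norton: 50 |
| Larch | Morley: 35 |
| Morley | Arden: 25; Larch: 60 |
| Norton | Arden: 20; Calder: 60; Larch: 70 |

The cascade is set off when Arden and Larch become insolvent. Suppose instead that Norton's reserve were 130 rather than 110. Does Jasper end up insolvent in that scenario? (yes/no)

no

With Norton's reserve at 130:
Round 1 — Arden, Larch become insolvent (initial).
  Calder: +45 → 45 ≥ 40
  Morley: +95+35 → 130 ≥ 60
Round 2 — Calder, Morley become insolvent.
No further insolvencies.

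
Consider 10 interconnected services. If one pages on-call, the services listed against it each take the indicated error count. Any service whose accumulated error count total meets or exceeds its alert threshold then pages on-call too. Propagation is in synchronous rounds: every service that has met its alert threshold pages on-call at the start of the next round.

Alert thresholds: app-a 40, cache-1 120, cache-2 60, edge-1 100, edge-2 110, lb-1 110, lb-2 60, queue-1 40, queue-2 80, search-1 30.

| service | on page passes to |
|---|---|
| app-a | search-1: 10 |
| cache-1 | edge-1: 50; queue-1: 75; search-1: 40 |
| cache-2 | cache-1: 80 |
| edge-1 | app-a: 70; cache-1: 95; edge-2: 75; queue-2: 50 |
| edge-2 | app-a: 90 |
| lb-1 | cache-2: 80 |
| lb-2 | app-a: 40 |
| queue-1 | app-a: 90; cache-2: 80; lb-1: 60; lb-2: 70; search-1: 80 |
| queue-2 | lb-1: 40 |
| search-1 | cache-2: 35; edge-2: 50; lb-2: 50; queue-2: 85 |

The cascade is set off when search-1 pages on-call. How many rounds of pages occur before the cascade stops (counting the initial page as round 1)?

2

Round 1 — search-1 pages on-call (initial).
  cache-2: +35 → 35 < 60
  edge-2: +50 → 50 < 110
  lb-2: +50 → 50 < 60
  queue-2: +85 → 85 ≥ 80
Round 2 — queue-2 pages on-call.
  lb-1: +40 → 40 < 110
No further pages.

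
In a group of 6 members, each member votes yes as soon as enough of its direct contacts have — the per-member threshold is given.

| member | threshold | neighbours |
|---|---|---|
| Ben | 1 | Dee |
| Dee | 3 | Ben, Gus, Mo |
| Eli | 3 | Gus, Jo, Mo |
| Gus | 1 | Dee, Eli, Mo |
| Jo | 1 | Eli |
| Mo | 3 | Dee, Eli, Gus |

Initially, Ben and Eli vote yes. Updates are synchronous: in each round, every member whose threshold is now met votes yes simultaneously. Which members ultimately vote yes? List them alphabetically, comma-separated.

Round 1 — Ben, Eli vote yes (initial).
Round 2 — checking thresholds:
  Dee: 1 of 3 neighbours < 3, below threshold.
  Gus: 1 of 3 neighbours ≥ 1, votes yes.
  Jo: 1 of 1 neighbours ≥ 1, votes yes.
  Mo: 1 of 3 neighbours < 3, below threshold.
Round 3 — no new yes votes; cascade stops.

Ben, Eli, Gus, Jo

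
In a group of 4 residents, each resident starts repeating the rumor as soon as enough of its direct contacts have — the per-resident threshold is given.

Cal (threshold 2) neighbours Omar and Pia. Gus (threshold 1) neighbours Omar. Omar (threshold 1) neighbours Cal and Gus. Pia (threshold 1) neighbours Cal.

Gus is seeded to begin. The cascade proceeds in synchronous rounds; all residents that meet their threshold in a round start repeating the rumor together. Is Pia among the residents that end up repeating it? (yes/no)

no

Round 1 — Gus starts repeating the rumor (initial).
Round 2 — checking thresholds:
  Omar: 1 of 2 neighbours ≥ 1, starts repeating the rumor.
Round 3 — no new spreads; cascade stops.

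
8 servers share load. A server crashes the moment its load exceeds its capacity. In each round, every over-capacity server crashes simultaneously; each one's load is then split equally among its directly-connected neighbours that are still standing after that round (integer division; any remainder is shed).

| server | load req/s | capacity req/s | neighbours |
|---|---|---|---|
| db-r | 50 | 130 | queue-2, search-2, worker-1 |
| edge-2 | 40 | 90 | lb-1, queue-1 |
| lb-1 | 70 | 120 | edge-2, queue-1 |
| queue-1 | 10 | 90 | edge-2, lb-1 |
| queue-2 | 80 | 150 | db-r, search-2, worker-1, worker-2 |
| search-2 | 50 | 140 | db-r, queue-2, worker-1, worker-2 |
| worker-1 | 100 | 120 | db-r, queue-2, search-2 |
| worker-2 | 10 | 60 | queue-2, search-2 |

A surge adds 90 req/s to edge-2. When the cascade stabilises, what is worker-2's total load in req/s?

Round 1 — edge-2 at 130 > 90. edge-2 crashes.
  edge-2 sheds 130 req/s to lb-1, queue-1: 65 each.
    lb-1: 70+65 = 135 > 120
    queue-1: 10+65 = 75 ≤ 90
Round 2 — lb-1 crashes.
  lb-1 sheds 135 req/s to queue-1: 135 each.
    queue-1: 75+135 = 210 > 90
Round 3 — queue-1 crashes.
  queue-1 sheds 210 req/s: no online neighbours, lost.
No further crashes.

10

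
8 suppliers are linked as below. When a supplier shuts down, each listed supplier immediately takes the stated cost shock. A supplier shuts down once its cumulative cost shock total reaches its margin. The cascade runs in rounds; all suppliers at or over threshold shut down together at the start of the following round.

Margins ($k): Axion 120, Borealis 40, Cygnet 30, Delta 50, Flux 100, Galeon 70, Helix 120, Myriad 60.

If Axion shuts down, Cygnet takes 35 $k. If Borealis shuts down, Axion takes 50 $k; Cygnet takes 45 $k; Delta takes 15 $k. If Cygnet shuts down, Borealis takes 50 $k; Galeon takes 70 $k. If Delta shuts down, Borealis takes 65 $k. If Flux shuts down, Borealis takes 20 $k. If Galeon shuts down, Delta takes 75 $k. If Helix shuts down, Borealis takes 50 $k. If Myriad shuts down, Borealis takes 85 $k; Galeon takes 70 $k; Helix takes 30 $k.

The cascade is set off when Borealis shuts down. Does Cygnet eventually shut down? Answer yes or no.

yes

Round 1 — Borealis shuts down (initial).
  Axion: +50 → 50 < 120
  Cygnet: +45 → 45 ≥ 30
  Delta: +15 → 15 < 50
Round 2 — Cygnet shuts down.
  Galeon: +70 → 70 ≥ 70
Round 3 — Galeon shuts down.
  Delta: +75 → 90 ≥ 50
Round 4 — Delta shuts down.
No further shutdowns.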